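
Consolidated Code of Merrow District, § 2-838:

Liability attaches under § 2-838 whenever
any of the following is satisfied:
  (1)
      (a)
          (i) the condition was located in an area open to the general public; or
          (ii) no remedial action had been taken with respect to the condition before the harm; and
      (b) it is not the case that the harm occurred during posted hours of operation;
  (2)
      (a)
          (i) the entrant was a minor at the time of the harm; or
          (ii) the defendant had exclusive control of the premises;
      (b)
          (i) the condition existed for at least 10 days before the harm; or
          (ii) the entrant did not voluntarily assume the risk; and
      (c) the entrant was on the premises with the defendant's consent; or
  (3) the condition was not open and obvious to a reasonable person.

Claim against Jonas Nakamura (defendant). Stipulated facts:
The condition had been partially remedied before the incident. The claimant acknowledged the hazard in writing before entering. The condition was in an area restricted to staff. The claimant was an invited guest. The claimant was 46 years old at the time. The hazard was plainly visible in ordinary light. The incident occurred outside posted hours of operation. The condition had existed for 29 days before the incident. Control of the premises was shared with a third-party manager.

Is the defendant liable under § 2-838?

No — not liable.

(i) public area — not met.
(ii) no remedial action — not met.
So (a) is not satisfied (F OR F).
(b) not (during posted hours) — holds.
(1): F AND T → false.
(i) entrant a minor — not met.
(ii) exclusive control — fails.
(a): F OR F → false.
(i) condition ≥10 days old — met.
(ii) no assumed risk — not met.
So (b) is satisfied (T OR F).
(c) consent to enter — satisfied.
(2) = F AND T AND T = false.
(3) not open/obvious — fails.
So Overall is not satisfied (F OR F OR F).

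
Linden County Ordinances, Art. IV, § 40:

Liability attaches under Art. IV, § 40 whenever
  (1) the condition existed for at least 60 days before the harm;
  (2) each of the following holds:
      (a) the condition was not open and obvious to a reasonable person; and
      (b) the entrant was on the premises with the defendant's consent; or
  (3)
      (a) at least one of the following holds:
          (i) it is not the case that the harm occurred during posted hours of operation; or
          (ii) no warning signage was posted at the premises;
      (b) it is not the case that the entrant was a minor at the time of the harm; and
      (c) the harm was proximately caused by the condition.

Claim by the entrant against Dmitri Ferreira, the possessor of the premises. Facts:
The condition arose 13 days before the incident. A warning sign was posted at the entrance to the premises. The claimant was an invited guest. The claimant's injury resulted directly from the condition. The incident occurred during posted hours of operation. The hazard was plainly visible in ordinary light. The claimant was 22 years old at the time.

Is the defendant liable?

(1) condition ≥60 days old — not met.
(a) not open/obvious — fails.
(b) consent to enter — holds.
(2): F AND T → false.
(i) not (during posted hours) — fails.
(ii) no signage posted — not satisfied.
So (a) is not satisfied (F OR F).
(b) not (entrant a minor) — met.
(c) proximate cause — satisfied.
(3): F AND T AND T → false.
So Overall is not satisfied (F OR F OR F).

No — not liable.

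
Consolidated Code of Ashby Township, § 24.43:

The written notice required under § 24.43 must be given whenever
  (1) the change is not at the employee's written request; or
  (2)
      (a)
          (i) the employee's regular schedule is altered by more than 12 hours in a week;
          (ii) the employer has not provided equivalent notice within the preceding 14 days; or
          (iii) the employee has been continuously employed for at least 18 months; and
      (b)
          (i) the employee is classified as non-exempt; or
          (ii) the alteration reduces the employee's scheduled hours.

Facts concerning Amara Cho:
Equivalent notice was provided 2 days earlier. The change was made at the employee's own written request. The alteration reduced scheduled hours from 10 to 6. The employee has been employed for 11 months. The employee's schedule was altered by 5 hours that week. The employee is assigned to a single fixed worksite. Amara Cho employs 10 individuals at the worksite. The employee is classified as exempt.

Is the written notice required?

No — not required.

(1) not employee-requested — not satisfied.
(i) schedule shift > 12h — fails.
(ii) no recent notice — fails.
(iii) tenure ≥ 18 mo. — fails.
(a) = F OR F OR F = false.
(i) non-exempt — fails.
(ii) hours reduced — satisfied.
(b) = F OR T = true.
(2): F AND T → false.
Overall: F OR F → false.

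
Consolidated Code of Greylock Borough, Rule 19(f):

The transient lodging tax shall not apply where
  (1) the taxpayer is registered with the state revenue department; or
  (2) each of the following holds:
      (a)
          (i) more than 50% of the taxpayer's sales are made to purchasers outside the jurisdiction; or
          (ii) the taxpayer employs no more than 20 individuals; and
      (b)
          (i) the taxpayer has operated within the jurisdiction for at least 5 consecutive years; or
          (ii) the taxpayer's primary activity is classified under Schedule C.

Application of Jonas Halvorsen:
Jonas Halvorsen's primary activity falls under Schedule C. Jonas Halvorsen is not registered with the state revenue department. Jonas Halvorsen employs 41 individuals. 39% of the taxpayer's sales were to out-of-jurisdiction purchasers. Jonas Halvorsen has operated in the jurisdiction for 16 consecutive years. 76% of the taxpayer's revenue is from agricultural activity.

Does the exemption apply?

No — not exempt.

(1) state-registered — not met.
(i) >50% out-of-jur. sales — fails.
(ii) ≤ 20 employees — not met.
(a): F OR F → false.
(i) ≥ 5 yrs in jurisdiction — satisfied.
(ii) Schedule C activity — holds.
(b): T OR T → true.
(2): F AND T → false.
So Overall is not satisfied (F OR F).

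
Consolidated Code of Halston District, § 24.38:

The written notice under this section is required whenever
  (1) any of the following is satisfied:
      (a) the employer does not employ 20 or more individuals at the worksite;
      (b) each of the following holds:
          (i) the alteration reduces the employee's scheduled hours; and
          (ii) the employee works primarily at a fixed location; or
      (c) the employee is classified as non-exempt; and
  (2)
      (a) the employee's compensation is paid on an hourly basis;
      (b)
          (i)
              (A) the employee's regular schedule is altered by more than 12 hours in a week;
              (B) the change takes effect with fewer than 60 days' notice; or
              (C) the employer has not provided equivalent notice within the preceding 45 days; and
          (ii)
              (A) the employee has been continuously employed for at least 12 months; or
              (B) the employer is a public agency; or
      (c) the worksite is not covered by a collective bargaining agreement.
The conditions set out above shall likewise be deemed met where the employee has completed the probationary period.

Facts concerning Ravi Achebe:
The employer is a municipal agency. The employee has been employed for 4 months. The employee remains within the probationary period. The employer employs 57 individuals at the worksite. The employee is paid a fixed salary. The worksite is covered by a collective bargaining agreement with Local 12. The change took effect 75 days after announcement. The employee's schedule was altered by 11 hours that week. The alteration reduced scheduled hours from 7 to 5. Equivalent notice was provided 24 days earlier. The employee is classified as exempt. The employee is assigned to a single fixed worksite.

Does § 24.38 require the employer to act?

No — not required.

(a) not (≥ 20 at site) — fails.
(i) hours reduced — holds.
(ii) fixed location — satisfied.
(b): T AND T → true.
(c) non-exempt — not met.
(1): F OR T OR F → true.
(a) hourly-paid — not satisfied.
(A) schedule shift > 12h — not satisfied.
(B) < 60 days' notice — not satisfied.
(C) no recent notice — not satisfied.
So (i) is not satisfied (F OR F OR F).
(A) tenure ≥ 12 mo. — not met.
(B) public agency — met.
(ii) = F OR T = true.
So (b) is not satisfied (F AND T).
(c) no CBA — not satisfied.
(2): F OR F OR F → false.
Overall: T AND F → false.
Exception (past probation) — not satisfied.
Result: main false OR exception false → false.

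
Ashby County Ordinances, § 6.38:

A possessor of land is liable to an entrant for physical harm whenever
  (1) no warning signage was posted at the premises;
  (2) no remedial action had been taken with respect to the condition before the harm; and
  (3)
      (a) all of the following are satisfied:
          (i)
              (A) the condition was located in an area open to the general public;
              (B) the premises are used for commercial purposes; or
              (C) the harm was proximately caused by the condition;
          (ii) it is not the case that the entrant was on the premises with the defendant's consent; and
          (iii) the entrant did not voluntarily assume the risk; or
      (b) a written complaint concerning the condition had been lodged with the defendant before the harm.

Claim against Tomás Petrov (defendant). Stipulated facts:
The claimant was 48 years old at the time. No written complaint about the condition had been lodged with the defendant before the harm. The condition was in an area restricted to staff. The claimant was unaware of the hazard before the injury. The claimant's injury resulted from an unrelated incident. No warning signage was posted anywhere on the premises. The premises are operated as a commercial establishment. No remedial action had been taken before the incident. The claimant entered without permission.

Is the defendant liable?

Yes — liable.

(1) no signage posted — met.
(2) no remedial action — met.
(A) public area — fails.
(B) commercial use — holds.
(C) proximate cause — fails.
So (i) is satisfied (F OR T OR F).
(ii) not (consent to enter) — met.
(iii) no assumed risk — holds.
(a) = T AND T AND T = true.
(b) complaint lodged — not met.
(3): T OR F → true.
Overall: T AND T AND T → true.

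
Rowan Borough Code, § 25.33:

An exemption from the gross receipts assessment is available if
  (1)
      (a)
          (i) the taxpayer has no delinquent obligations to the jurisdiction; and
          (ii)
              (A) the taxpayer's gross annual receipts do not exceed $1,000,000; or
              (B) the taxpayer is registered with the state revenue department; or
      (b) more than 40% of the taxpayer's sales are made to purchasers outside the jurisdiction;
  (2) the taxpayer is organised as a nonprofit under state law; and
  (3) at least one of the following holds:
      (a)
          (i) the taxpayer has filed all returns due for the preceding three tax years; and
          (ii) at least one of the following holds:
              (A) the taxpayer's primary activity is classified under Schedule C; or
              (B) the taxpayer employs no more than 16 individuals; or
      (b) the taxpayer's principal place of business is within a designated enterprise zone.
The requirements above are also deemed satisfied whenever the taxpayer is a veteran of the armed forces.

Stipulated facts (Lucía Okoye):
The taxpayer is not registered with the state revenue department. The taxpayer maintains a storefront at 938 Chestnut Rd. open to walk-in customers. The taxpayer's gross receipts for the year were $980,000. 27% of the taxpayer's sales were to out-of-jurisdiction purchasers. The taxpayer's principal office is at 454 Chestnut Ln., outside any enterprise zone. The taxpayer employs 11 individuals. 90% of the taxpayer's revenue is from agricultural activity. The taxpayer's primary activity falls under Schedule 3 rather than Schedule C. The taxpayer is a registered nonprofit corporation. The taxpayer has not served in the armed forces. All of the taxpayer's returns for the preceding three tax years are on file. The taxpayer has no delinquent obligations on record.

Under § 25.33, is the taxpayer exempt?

(i) no delinquency — met.
(A) receipts ≤ $1,000,000 — met.
(B) state-registered — not met.
So (ii) is satisfied (T OR F).
So (a) is satisfied (T AND T).
(b) >40% out-of-jur. sales — not satisfied.
So (1) is satisfied (T OR F).
(2) nonprofit — satisfied.
(i) returns current — met.
(A) Schedule C activity — not met.
(B) ≤ 16 employees — met.
So (ii) is satisfied (F OR T).
So (a) is satisfied (T AND T).
(b) in enterprise zone — fails.
(3) = T OR F = true.
So Overall is satisfied (T AND T AND T).
Exception (veteran) — not satisfied.
Result: main true OR exception false → true.

Yes — exempt.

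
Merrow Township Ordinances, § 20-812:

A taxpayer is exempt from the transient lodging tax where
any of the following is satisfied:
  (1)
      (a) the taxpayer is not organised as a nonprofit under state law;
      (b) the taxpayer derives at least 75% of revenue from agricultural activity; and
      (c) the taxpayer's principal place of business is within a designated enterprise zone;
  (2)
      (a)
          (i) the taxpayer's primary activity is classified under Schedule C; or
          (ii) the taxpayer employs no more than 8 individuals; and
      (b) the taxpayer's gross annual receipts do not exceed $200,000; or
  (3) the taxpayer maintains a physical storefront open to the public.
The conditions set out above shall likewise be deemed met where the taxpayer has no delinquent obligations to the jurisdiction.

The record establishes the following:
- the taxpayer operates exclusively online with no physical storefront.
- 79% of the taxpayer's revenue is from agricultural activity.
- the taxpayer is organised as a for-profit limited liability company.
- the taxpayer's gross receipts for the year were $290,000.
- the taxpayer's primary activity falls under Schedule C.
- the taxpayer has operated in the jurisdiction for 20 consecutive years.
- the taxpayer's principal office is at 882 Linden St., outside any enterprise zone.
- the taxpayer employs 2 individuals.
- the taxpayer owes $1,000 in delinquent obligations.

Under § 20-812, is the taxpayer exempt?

(a) not (nonprofit) — satisfied.
(b) ≥75% agricultural — holds.
(c) in enterprise zone — not satisfied.
So (1) is not satisfied (T AND T AND F).
(i) Schedule C activity — satisfied.
(ii) ≤ 8 employees — satisfied.
(a): T OR T → true.
(b) receipts ≤ $200,000 — not met.
So (2) is not satisfied (T AND F).
(3) has storefront — not satisfied.
Overall = F OR F OR F = false.
Exception (no delinquency) — not satisfied.
Result: main false OR exception false → false.

No — not exempt.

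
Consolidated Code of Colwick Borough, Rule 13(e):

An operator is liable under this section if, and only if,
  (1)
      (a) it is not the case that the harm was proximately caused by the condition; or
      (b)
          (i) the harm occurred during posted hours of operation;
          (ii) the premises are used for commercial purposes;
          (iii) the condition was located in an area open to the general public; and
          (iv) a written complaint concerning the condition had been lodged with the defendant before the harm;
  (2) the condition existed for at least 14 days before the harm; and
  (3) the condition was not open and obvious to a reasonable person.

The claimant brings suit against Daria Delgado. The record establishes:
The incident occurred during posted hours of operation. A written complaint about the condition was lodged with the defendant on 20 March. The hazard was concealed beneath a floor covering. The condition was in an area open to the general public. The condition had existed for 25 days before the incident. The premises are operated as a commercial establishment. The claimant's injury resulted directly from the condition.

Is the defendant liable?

(a) not (proximate cause) — not satisfied.
(i) during posted hours — holds.
(ii) commercial use — met.
(iii) public area — satisfied.
(iv) complaint lodged — satisfied.
So (b) is satisfied (T AND T AND T AND T).
(1): F OR T → true.
(2) condition ≥14 days old — holds.
(3) not open/obvious — holds.
So Overall is satisfied (T AND T AND T).

Yes — liable.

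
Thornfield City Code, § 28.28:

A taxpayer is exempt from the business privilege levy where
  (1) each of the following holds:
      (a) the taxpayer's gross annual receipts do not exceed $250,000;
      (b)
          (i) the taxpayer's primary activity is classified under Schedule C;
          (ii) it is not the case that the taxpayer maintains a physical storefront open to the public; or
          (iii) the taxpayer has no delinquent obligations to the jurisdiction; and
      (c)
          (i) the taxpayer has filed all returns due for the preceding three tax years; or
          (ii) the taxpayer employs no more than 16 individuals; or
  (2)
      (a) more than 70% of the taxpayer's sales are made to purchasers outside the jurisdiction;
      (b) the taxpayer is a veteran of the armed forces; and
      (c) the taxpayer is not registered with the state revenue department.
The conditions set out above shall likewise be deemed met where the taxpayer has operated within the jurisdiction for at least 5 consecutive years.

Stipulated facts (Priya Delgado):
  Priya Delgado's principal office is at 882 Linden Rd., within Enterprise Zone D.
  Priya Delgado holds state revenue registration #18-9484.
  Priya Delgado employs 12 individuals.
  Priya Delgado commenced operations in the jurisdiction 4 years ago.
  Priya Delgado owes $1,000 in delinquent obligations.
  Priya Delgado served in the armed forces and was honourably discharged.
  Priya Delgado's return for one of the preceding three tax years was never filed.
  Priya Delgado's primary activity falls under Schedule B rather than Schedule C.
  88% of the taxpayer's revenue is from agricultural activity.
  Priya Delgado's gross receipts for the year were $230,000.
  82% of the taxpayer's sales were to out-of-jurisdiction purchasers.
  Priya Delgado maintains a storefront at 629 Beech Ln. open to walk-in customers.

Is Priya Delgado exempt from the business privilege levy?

(a) receipts ≤ $250,000 — satisfied.
(i) Schedule C activity — fails.
(ii) not (has storefront) — not met.
(iii) no delinquency — fails.
(b) = F OR F OR F = false.
(i) returns current — fails.
(ii) ≤ 16 employees — satisfied.
So (c) is satisfied (F OR T).
(1) = T AND F AND T = false.
(a) >70% out-of-jur. sales — met.
(b) veteran — met.
(c) not (state-registered) — fails.
(2) = T AND T AND F = false.
So Overall is not satisfied (F OR F).
Exception (≥ 5 yrs in jurisdiction) — not satisfied.
Result: main false OR exception false → false.

No — not exempt.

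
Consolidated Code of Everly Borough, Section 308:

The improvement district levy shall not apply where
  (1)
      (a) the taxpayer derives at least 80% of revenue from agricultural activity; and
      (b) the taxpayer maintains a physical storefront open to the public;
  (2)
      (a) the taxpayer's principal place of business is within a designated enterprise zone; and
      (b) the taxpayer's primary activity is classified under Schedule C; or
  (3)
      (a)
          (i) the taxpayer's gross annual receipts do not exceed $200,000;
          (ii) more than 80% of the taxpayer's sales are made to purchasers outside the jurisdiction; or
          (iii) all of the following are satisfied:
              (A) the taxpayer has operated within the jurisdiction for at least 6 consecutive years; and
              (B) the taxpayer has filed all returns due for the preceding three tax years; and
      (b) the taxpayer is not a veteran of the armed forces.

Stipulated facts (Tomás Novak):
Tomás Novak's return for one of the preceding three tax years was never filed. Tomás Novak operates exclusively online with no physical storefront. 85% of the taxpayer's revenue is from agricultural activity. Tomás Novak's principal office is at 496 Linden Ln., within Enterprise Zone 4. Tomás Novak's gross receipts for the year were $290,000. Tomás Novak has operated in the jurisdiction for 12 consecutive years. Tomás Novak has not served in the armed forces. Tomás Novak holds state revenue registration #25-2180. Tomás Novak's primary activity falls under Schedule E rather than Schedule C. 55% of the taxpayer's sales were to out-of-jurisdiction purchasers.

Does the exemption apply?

No — not exempt.

(a) ≥80% agricultural — holds.
(b) has storefront — not met.
(1) = T AND F = false.
(a) in enterprise zone — holds.
(b) Schedule C activity — not met.
So (2) is not satisfied (T AND F).
(i) receipts ≤ $200,000 — fails.
(ii) >80% out-of-jur. sales — not satisfied.
(A) ≥ 6 yrs in jurisdiction — satisfied.
(B) returns current — not satisfied.
(iii): T AND F → false.
(a) = F OR F OR F = false.
(b) not (veteran) — met.
(3): F AND T → false.
Overall = F OR F OR F = false.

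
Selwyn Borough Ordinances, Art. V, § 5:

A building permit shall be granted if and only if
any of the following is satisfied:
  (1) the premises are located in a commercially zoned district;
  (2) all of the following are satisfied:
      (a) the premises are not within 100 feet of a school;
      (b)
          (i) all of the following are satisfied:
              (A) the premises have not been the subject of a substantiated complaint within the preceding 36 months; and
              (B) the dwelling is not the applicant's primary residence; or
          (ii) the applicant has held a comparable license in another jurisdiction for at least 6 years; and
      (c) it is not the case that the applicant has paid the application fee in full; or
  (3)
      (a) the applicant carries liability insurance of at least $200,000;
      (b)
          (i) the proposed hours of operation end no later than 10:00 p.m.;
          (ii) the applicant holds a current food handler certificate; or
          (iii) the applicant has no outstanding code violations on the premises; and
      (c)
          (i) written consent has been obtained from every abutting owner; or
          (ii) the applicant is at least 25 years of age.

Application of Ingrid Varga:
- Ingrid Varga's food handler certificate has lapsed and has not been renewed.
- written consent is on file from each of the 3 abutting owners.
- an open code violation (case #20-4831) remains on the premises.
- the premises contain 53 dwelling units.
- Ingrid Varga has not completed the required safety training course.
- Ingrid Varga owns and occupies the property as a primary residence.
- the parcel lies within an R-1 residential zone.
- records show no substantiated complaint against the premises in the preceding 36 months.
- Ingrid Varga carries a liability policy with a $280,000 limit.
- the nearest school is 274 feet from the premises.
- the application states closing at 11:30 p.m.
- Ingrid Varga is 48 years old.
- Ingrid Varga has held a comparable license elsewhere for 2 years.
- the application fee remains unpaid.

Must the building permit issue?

(1) commercially zoned — not satisfied.
(a) ≥100 ft from school — holds.
(A) no complaint in 36 mo. — holds.
(B) not (primary residence) — fails.
(i): T AND F → false.
(ii) prior license ≥ 6 yr — not met.
(b): F OR F → false.
(c) not (fee paid) — holds.
(2): T AND F AND T → false.
(a) insurance ≥ $200,000 — holds.
(i) closes by 10 p.m. — not met.
(ii) food handler cert. — not met.
(iii) no code violations — not met.
(b) = F OR F OR F = false.
(i) all abutters consent — holds.
(ii) age ≥ 25 — satisfied.
So (c) is satisfied (T OR T).
(3) = T AND F AND T = false.
So Overall is not satisfied (F OR F OR F).

No — denied.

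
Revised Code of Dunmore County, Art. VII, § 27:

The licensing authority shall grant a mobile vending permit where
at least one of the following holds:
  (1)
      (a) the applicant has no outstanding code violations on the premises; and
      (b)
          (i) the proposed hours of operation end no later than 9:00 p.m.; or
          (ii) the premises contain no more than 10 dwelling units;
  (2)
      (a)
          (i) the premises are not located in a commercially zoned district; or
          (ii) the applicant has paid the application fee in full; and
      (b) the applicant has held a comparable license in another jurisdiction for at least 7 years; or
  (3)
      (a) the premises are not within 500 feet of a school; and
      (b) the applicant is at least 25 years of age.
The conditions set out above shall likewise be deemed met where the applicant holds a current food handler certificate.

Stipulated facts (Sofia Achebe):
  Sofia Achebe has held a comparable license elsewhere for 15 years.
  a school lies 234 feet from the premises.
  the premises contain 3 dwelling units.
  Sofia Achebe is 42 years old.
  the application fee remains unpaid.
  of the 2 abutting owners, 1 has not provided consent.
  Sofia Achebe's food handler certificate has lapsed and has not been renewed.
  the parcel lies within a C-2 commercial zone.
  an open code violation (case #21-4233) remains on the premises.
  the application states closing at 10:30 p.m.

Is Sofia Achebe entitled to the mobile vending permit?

(a) no code violations — not satisfied.
(i) closes by 9 p.m. — not satisfied.
(ii) ≤ 10 units — holds.
So (b) is satisfied (F OR T).
(1): F AND T → false.
(i) not (commercially zoned) — fails.
(ii) fee paid — not met.
(a): F OR F → false.
(b) prior license ≥ 7 yr — met.
(2) = F AND T = false.
(a) ≥500 ft from school — not met.
(b) age ≥ 25 — met.
(3) = F AND T = false.
Overall: F OR F OR F → false.
Exception (food handler cert.) — not satisfied.
Result: main false OR exception false → false.

No — denied.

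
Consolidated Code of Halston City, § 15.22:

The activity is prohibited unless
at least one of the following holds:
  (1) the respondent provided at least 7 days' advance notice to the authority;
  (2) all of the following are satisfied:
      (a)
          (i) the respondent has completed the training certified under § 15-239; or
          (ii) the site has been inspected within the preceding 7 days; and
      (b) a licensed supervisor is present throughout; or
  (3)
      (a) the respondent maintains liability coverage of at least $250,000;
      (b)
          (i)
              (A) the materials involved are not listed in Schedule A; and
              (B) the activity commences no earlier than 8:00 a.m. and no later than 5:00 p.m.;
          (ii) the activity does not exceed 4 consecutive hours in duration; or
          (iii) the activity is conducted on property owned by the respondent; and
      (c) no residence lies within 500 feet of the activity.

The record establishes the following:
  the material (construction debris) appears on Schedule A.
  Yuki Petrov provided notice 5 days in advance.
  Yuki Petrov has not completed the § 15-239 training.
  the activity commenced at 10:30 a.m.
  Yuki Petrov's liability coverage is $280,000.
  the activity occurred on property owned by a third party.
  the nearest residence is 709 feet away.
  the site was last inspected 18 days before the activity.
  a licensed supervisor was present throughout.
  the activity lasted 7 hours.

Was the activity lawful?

(1) ≥7 days' notice — not satisfied.
(i) training certified — not met.
(ii) site inspected — not satisfied.
So (a) is not satisfied (F OR F).
(b) supervisor present — satisfied.
So (2) is not satisfied (F AND T).
(a) coverage ≥ $250,000 — met.
(A) not (Schedule A material) — not met.
(B) start within hours — met.
So (i) is not satisfied (F AND T).
(ii) ≤ 4 hrs duration — not met.
(iii) own property — not met.
So (b) is not satisfied (F OR F OR F).
(c) no residence in 500 ft — satisfied.
So (3) is not satisfied (T AND F AND T).
Overall: F OR F OR F → false.

No — unlawful.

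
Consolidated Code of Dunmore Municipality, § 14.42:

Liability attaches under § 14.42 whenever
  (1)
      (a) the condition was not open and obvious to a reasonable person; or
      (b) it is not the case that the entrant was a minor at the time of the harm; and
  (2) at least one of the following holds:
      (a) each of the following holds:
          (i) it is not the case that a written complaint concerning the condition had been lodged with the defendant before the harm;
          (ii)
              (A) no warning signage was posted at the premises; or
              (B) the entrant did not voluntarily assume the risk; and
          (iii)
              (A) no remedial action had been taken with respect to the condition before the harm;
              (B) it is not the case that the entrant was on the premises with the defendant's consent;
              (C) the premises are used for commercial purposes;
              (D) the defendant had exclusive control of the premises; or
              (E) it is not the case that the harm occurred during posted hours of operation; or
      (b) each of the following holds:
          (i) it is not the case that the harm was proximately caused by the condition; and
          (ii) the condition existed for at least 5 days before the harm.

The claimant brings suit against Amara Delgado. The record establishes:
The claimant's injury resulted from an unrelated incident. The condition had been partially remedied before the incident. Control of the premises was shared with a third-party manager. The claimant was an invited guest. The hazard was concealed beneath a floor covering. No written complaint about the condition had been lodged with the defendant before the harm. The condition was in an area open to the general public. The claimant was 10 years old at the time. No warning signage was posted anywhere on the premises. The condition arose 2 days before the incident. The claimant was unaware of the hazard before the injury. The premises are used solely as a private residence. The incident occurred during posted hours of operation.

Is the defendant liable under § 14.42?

No — not liable.

(a) not open/obvious — satisfied.
(b) not (entrant a minor) — fails.
(1): T OR F → true.
(i) not (complaint lodged) — satisfied.
(A) no signage posted — met.
(B) no assumed risk — satisfied.
So (ii) is satisfied (T OR T).
(A) no remedial action — not satisfied.
(B) not (consent to enter) — fails.
(C) commercial use — not satisfied.
(D) exclusive control — not satisfied.
(E) not (during posted hours) — fails.
(iii) = F OR F OR F OR F OR F = false.
(a) = T AND T AND F = false.
(i) not (proximate cause) — satisfied.
(ii) condition ≥5 days old — not met.
So (b) is not satisfied (T AND F).
(2) = F OR F = false.
Overall = T AND F = false.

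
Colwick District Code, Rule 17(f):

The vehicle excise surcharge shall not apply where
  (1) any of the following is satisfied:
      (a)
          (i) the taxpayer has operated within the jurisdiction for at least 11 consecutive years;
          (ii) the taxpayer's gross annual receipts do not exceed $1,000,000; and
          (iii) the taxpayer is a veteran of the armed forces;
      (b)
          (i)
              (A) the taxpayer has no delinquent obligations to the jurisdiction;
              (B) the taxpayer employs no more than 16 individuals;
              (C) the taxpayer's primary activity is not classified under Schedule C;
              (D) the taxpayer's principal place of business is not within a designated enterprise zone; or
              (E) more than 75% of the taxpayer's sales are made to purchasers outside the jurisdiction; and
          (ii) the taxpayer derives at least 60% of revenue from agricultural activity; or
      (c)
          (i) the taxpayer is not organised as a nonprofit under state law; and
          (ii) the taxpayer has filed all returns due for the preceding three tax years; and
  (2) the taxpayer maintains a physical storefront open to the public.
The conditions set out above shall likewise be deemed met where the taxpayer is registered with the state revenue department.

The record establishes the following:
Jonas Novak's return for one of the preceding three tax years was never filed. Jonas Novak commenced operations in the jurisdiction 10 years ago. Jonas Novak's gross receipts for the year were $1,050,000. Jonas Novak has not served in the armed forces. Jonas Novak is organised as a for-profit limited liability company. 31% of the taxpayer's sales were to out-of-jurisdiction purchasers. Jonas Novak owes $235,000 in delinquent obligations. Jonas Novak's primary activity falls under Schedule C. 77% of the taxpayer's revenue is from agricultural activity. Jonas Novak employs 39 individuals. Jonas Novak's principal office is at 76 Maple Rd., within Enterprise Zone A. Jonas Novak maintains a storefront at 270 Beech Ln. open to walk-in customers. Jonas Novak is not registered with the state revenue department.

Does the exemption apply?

(i) ≥ 11 yrs in jurisdiction — not met.
(ii) receipts ≤ $1,000,000 — not satisfied.
(iii) veteran — not satisfied.
So (a) is not satisfied (F AND F AND F).
(A) no delinquency — not met.
(B) ≤ 16 employees — not satisfied.
(C) not (Schedule C activity) — fails.
(D) not (in enterprise zone) — not met.
(E) >75% out-of-jur. sales — not met.
(i): F OR F OR F OR F OR F → false.
(ii) ≥60% agricultural — met.
(b) = F AND T = false.
(i) not (nonprofit) — satisfied.
(ii) returns current — not met.
(c): T AND F → false.
(1) = F OR F OR F = false.
(2) has storefront — satisfied.
Overall: F AND T → false.
Exception (state-registered) — not satisfied.
Result: main false OR exception false → false.

No — not exempt.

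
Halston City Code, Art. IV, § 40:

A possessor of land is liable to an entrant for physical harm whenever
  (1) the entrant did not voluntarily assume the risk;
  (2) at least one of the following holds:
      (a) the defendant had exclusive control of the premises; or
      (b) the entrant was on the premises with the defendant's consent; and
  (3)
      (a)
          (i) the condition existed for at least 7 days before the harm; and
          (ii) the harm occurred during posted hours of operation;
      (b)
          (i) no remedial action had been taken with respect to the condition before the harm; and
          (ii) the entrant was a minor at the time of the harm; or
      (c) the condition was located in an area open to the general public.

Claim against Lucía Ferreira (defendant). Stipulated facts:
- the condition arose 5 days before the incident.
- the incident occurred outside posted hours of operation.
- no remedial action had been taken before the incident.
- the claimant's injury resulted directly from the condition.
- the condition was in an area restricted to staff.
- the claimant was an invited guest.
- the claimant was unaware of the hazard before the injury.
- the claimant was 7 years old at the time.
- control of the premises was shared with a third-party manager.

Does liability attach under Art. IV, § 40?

(1) no assumed risk — satisfied.
(a) exclusive control — not met.
(b) consent to enter — satisfied.
(2): F OR T → true.
(i) condition ≥7 days old — not satisfied.
(ii) during posted hours — not satisfied.
(a) = F AND F = false.
(i) no remedial action — holds.
(ii) entrant a minor — satisfied.
(b) = T AND T = true.
(c) public area — not satisfied.
So (3) is satisfied (F OR T OR F).
So Overall is satisfied (T AND T AND T).

Yes — liable.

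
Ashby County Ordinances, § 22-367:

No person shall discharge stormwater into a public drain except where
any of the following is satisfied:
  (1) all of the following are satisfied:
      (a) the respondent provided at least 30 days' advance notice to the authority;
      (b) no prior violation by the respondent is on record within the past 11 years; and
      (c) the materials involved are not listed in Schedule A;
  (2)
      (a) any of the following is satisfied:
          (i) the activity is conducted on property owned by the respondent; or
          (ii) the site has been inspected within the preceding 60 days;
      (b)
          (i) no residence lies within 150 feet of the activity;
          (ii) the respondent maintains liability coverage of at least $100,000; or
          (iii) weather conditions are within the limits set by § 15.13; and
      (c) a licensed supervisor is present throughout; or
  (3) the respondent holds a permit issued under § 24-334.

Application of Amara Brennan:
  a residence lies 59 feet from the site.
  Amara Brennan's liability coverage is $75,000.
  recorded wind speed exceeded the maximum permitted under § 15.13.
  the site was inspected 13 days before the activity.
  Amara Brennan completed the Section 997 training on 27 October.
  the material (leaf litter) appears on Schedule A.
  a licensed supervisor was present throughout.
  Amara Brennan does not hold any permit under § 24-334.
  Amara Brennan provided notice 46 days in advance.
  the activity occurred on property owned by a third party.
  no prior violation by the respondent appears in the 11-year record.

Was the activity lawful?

No — unlawful.

(a) ≥30 days' notice — holds.
(b) no prior violation — satisfied.
(c) not (Schedule A material) — not met.
So (1) is not satisfied (T AND T AND F).
(i) own property — not met.
(ii) site inspected — satisfied.
So (a) is satisfied (F OR T).
(i) no residence in 150 ft — not satisfied.
(ii) coverage ≥ $100,000 — fails.
(iii) weather ok — not satisfied.
So (b) is not satisfied (F OR F OR F).
(c) supervisor present — holds.
(2): T AND F AND T → false.
(3) holds permit — not satisfied.
Overall: F OR F OR F → false.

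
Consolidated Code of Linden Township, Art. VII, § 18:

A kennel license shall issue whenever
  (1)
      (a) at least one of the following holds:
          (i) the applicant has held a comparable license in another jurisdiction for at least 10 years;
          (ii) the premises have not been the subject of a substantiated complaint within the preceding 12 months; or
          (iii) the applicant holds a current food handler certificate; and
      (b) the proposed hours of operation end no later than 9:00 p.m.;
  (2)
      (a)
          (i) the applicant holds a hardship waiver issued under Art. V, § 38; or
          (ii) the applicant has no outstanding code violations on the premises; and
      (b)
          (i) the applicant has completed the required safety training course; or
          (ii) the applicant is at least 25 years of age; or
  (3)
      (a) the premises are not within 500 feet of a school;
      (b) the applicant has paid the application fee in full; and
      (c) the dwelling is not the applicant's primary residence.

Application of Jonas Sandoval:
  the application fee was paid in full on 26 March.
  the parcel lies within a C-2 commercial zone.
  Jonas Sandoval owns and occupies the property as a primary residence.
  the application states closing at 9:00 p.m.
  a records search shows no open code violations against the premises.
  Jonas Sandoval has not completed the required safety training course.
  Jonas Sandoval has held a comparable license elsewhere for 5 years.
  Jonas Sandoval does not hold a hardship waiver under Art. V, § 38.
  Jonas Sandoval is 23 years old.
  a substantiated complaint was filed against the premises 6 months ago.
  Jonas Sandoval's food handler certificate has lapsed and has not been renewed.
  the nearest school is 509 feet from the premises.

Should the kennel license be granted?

No — denied.

(i) prior license ≥ 10 yr — not satisfied.
(ii) no complaint in 12 mo. — fails.
(iii) food handler cert. — not satisfied.
(a): F OR F OR F → false.
(b) closes by 9 p.m. — met.
(1): F AND T → false.
(i) hardship waiver — not satisfied.
(ii) no code violations — holds.
So (a) is satisfied (F OR T).
(i) safety training — fails.
(ii) age ≥ 25 — fails.
(b) = F OR F = false.
So (2) is not satisfied (T AND F).
(a) ≥500 ft from school — holds.
(b) fee paid — met.
(c) not (primary residence) — fails.
(3) = T AND T AND F = false.
So Overall is not satisfied (F OR F OR F).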